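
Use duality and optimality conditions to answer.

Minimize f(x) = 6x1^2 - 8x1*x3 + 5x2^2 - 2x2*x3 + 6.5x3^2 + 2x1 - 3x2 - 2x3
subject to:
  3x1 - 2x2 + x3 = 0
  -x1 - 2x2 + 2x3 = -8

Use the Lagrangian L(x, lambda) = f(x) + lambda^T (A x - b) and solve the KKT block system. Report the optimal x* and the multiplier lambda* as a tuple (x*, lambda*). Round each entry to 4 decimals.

Form the Lagrangian:
  L(x, lambda) = (1/2) x^T Q x + c^T x + lambda^T (A x - b)
Stationarity (grad_x L = 0): Q x + c + A^T lambda = 0.
Primal feasibility: A x = b.

This gives the KKT block system:
  [ Q   A^T ] [ x     ]   [-c ]
  [ A    0  ] [ lambda ] = [ b ]

Solving the linear system:
  x*      = (1.8899, 2.6146, -0.4404)
  lambda* = (-4.0472, 16.0607)
  f(x*)   = 62.6511

x* = (1.8899, 2.6146, -0.4404), lambda* = (-4.0472, 16.0607)


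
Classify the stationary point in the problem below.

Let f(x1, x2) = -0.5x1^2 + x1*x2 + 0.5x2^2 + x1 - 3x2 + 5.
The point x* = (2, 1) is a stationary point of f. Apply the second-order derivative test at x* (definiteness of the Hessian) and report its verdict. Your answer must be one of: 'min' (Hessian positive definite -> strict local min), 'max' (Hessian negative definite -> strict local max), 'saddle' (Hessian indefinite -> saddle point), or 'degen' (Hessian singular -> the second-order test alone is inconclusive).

Compute the Hessian H = grad^2 f:
  H = [[-1, 1], [1, 1]]
Verify stationarity: grad f(x*) = H x* + g = (0, 0).
Eigenvalues of H: -1.4142, 1.4142.
Eigenvalues have mixed signs, so H is indefinite -> x* is a saddle point.

saddle


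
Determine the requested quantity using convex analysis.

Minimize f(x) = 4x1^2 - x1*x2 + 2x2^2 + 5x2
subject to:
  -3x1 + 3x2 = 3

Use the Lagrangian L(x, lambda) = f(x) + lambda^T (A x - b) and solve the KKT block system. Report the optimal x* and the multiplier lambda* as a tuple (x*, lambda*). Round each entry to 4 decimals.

Form the Lagrangian:
  L(x, lambda) = (1/2) x^T Q x + c^T x + lambda^T (A x - b)
Stationarity (grad_x L = 0): Q x + c + A^T lambda = 0.
Primal feasibility: A x = b.

This gives the KKT block system:
  [ Q   A^T ] [ x     ]   [-c ]
  [ A    0  ] [ lambda ] = [ b ]

Solving the linear system:
  x*      = (-0.8, 0.2)
  lambda* = (-2.2)
  f(x*)   = 3.8

x* = (-0.8, 0.2), lambda* = (-2.2)


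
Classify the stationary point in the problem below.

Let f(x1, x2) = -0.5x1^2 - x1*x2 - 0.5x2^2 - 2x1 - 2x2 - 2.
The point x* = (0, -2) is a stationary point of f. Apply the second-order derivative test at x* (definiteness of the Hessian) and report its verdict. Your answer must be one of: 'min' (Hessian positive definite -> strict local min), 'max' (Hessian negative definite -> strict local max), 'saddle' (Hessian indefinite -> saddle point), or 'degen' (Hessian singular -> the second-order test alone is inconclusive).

Compute the Hessian H = grad^2 f:
  H = [[-1, -1], [-1, -1]]
Verify stationarity: grad f(x*) = H x* + g = (0, 0).
Eigenvalues of H: -2, 0.
H has a zero eigenvalue (singular; negative semidefinite but not definite), so H is neither positive definite, negative definite, nor indefinite. The second-order test alone is inconclusive -> degen.
(Indeed, f is constant along the null direction of H through x*, so x* is not a strict local extremum.)

degen


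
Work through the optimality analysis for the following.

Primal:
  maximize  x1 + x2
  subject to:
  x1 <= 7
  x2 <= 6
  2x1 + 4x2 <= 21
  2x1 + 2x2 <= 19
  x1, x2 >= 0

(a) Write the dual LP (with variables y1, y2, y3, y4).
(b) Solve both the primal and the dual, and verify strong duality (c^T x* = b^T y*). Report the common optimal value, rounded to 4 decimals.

The standard primal-dual pair for 'max c^T x s.t. A x <= b, x >= 0' is:
  Dual:  min b^T y  s.t.  A^T y >= c,  y >= 0.

So the dual LP is:
  minimize  7y1 + 6y2 + 21y3 + 19y4
  subject to:
    y1 + 2y3 + 2y4 >= 1
    y2 + 4y3 + 2y4 >= 1
    y1, y2, y3, y4 >= 0

Solving the primal: x* = (7, 1.75).
  primal value c^T x* = 8.75.
Solving the dual: y* = (0.5, 0, 0.25, 0).
  dual value b^T y* = 8.75.
Strong duality: c^T x* = b^T y*. Confirmed.

8.75


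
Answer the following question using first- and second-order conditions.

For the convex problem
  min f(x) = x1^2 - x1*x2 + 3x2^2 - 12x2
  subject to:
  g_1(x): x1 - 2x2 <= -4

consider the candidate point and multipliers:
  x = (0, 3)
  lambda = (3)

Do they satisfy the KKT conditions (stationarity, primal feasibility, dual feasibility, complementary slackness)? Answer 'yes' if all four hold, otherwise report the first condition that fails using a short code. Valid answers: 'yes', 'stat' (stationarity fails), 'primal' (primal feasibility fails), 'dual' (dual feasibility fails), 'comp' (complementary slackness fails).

Gradient of f: grad f(x) = Q x + c = (-3, 6)
Constraint values g_i(x) = a_i^T x - b_i:
  g_1((0, 3)) = -2
Stationarity residual: grad f(x) + sum_i lambda_i a_i = (0, 0)
  -> stationarity OK
Primal feasibility (all g_i <= 0): OK
Dual feasibility (all lambda_i >= 0): OK
Complementary slackness (lambda_i * g_i(x) = 0 for all i): FAILS

Verdict: the first failing condition is complementary_slackness -> comp.

comp


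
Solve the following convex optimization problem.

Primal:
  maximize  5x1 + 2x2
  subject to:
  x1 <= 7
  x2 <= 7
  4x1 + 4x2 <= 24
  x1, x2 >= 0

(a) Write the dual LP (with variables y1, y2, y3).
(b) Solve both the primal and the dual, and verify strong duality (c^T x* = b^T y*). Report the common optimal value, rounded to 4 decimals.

The standard primal-dual pair for 'max c^T x s.t. A x <= b, x >= 0' is:
  Dual:  min b^T y  s.t.  A^T y >= c,  y >= 0.

So the dual LP is:
  minimize  7y1 + 7y2 + 24y3
  subject to:
    y1 + 4y3 >= 5
    y2 + 4y3 >= 2
    y1, y2, y3 >= 0

Solving the primal: x* = (6, 0).
  primal value c^T x* = 30.
Solving the dual: y* = (0, 0, 1.25).
  dual value b^T y* = 30.
Strong duality: c^T x* = b^T y*. Confirmed.

30


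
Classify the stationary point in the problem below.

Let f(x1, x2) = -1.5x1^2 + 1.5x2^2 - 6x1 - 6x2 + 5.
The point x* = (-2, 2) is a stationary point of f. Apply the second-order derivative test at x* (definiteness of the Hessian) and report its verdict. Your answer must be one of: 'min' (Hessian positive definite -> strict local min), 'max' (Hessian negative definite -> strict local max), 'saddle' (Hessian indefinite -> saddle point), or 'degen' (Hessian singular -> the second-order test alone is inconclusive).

Compute the Hessian H = grad^2 f:
  H = [[-3, 0], [0, 3]]
Verify stationarity: grad f(x*) = H x* + g = (0, 0).
Eigenvalues of H: -3, 3.
Eigenvalues have mixed signs, so H is indefinite -> x* is a saddle point.

saddle


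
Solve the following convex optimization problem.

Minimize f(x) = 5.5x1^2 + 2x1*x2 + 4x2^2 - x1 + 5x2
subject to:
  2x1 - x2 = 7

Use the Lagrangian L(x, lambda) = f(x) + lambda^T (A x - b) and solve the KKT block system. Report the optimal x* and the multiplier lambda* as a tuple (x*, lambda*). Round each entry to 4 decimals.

Form the Lagrangian:
  L(x, lambda) = (1/2) x^T Q x + c^T x + lambda^T (A x - b)
Stationarity (grad_x L = 0): Q x + c + A^T lambda = 0.
Primal feasibility: A x = b.

This gives the KKT block system:
  [ Q   A^T ] [ x     ]   [-c ]
  [ A    0  ] [ lambda ] = [ b ]

Solving the linear system:
  x*      = (2.2941, -2.4118)
  lambda* = (-9.7059)
  f(x*)   = 26.7941

x* = (2.2941, -2.4118), lambda* = (-9.7059)


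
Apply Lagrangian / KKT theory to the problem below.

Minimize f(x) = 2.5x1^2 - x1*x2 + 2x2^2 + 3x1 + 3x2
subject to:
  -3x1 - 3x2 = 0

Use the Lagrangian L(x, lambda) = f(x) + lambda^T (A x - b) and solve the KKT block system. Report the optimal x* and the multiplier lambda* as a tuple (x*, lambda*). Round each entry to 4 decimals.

Form the Lagrangian:
  L(x, lambda) = (1/2) x^T Q x + c^T x + lambda^T (A x - b)
Stationarity (grad_x L = 0): Q x + c + A^T lambda = 0.
Primal feasibility: A x = b.

This gives the KKT block system:
  [ Q   A^T ] [ x     ]   [-c ]
  [ A    0  ] [ lambda ] = [ b ]

Solving the linear system:
  x*      = (0, 0)
  lambda* = (1)
  f(x*)   = 0

x* = (0, 0), lambda* = (1)


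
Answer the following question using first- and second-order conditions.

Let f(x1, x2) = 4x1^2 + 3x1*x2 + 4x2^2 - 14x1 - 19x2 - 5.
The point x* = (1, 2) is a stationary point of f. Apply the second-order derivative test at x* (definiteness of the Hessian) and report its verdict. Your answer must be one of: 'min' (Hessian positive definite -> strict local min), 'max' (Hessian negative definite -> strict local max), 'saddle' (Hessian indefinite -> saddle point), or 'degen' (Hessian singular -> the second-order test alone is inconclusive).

Compute the Hessian H = grad^2 f:
  H = [[8, 3], [3, 8]]
Verify stationarity: grad f(x*) = H x* + g = (0, 0).
Eigenvalues of H: 5, 11.
Both eigenvalues > 0, so H is positive definite -> x* is a strict local min.

min


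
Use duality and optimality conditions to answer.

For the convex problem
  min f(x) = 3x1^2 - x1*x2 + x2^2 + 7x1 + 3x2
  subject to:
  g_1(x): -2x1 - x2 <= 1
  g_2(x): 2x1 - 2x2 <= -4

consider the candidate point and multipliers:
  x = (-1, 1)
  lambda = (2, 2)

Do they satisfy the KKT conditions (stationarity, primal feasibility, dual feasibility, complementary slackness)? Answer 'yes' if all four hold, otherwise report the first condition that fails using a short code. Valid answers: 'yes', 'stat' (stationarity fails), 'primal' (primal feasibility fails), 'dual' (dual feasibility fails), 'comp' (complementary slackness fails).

Gradient of f: grad f(x) = Q x + c = (0, 6)
Constraint values g_i(x) = a_i^T x - b_i:
  g_1((-1, 1)) = 0
  g_2((-1, 1)) = 0
Stationarity residual: grad f(x) + sum_i lambda_i a_i = (0, 0)
  -> stationarity OK
Primal feasibility (all g_i <= 0): OK
Dual feasibility (all lambda_i >= 0): OK
Complementary slackness (lambda_i * g_i(x) = 0 for all i): OK

Verdict: yes, KKT holds.

yes


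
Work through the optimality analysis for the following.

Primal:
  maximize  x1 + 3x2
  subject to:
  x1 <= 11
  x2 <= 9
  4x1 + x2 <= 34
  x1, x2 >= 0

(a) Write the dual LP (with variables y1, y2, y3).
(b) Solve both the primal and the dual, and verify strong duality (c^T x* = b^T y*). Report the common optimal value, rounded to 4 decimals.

The standard primal-dual pair for 'max c^T x s.t. A x <= b, x >= 0' is:
  Dual:  min b^T y  s.t.  A^T y >= c,  y >= 0.

So the dual LP is:
  minimize  11y1 + 9y2 + 34y3
  subject to:
    y1 + 4y3 >= 1
    y2 + y3 >= 3
    y1, y2, y3 >= 0

Solving the primal: x* = (6.25, 9).
  primal value c^T x* = 33.25.
Solving the dual: y* = (0, 2.75, 0.25).
  dual value b^T y* = 33.25.
Strong duality: c^T x* = b^T y*. Confirmed.

33.25


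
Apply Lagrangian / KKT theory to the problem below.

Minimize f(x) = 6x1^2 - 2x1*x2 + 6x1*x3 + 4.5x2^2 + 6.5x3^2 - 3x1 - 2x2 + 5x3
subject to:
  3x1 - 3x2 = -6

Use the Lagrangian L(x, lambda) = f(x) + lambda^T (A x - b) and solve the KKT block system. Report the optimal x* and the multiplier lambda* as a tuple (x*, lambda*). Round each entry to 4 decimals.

Form the Lagrangian:
  L(x, lambda) = (1/2) x^T Q x + c^T x + lambda^T (A x - b)
Stationarity (grad_x L = 0): Q x + c + A^T lambda = 0.
Primal feasibility: A x = b.

This gives the KKT block system:
  [ Q   A^T ] [ x     ]   [-c ]
  [ A    0  ] [ lambda ] = [ b ]

Solving the linear system:
  x*      = (-0.4703, 1.5297, -0.1676)
  lambda* = (4.236)
  f(x*)   = 11.4649

x* = (-0.4703, 1.5297, -0.1676), lambda* = (4.236)


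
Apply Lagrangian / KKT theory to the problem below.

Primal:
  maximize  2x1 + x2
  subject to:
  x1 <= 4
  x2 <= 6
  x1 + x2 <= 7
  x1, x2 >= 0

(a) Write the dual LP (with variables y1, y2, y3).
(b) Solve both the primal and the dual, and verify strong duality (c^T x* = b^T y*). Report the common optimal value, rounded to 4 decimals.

The standard primal-dual pair for 'max c^T x s.t. A x <= b, x >= 0' is:
  Dual:  min b^T y  s.t.  A^T y >= c,  y >= 0.

So the dual LP is:
  minimize  4y1 + 6y2 + 7y3
  subject to:
    y1 + y3 >= 2
    y2 + y3 >= 1
    y1, y2, y3 >= 0

Solving the primal: x* = (4, 3).
  primal value c^T x* = 11.
Solving the dual: y* = (1, 0, 1).
  dual value b^T y* = 11.
Strong duality: c^T x* = b^T y*. Confirmed.

11


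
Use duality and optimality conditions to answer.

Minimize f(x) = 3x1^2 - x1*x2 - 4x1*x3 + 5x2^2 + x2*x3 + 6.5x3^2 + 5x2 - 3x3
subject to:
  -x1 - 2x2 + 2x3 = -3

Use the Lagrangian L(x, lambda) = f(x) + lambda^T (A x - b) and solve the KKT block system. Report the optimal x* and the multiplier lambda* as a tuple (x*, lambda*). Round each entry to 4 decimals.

Form the Lagrangian:
  L(x, lambda) = (1/2) x^T Q x + c^T x + lambda^T (A x - b)
Stationarity (grad_x L = 0): Q x + c + A^T lambda = 0.
Primal feasibility: A x = b.

This gives the KKT block system:
  [ Q   A^T ] [ x     ]   [-c ]
  [ A    0  ] [ lambda ] = [ b ]

Solving the linear system:
  x*      = (0.7328, 0.7014, -0.4322)
  lambda* = (5.4244)
  f(x*)   = 10.5383

x* = (0.7328, 0.7014, -0.4322), lambda* = (5.4244)


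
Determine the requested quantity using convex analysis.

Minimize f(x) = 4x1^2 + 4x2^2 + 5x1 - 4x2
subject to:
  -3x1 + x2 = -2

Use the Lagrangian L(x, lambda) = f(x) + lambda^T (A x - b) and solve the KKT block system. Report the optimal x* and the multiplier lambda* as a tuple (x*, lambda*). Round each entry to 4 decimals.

Form the Lagrangian:
  L(x, lambda) = (1/2) x^T Q x + c^T x + lambda^T (A x - b)
Stationarity (grad_x L = 0): Q x + c + A^T lambda = 0.
Primal feasibility: A x = b.

This gives the KKT block system:
  [ Q   A^T ] [ x     ]   [-c ]
  [ A    0  ] [ lambda ] = [ b ]

Solving the linear system:
  x*      = (0.6875, 0.0625)
  lambda* = (3.5)
  f(x*)   = 5.0938

x* = (0.6875, 0.0625), lambda* = (3.5)


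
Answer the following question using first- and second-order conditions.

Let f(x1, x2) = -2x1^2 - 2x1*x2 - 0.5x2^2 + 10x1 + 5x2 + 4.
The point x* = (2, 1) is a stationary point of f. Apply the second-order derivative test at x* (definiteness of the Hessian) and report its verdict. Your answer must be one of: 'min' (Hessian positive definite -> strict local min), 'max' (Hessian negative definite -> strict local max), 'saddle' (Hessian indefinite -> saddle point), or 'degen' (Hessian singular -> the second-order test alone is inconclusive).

Compute the Hessian H = grad^2 f:
  H = [[-4, -2], [-2, -1]]
Verify stationarity: grad f(x*) = H x* + g = (0, 0).
Eigenvalues of H: -5, 0.
H has a zero eigenvalue (singular; negative semidefinite but not definite), so H is neither positive definite, negative definite, nor indefinite. The second-order test alone is inconclusive -> degen.
(Indeed, f is constant along the null direction of H through x*, so x* is not a strict local extremum.)

degen


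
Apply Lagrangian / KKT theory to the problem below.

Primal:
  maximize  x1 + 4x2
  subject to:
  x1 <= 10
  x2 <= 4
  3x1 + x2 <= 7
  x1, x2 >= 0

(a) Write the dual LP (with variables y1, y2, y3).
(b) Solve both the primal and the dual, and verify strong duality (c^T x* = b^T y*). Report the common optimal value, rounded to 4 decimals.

The standard primal-dual pair for 'max c^T x s.t. A x <= b, x >= 0' is:
  Dual:  min b^T y  s.t.  A^T y >= c,  y >= 0.

So the dual LP is:
  minimize  10y1 + 4y2 + 7y3
  subject to:
    y1 + 3y3 >= 1
    y2 + y3 >= 4
    y1, y2, y3 >= 0

Solving the primal: x* = (1, 4).
  primal value c^T x* = 17.
Solving the dual: y* = (0, 3.6667, 0.3333).
  dual value b^T y* = 17.
Strong duality: c^T x* = b^T y*. Confirmed.

17


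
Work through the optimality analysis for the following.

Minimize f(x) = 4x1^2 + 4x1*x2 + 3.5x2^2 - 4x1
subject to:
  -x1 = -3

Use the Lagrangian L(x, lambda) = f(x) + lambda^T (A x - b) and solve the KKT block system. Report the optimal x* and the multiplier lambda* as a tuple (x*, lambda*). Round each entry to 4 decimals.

Form the Lagrangian:
  L(x, lambda) = (1/2) x^T Q x + c^T x + lambda^T (A x - b)
Stationarity (grad_x L = 0): Q x + c + A^T lambda = 0.
Primal feasibility: A x = b.

This gives the KKT block system:
  [ Q   A^T ] [ x     ]   [-c ]
  [ A    0  ] [ lambda ] = [ b ]

Solving the linear system:
  x*      = (3, -1.7143)
  lambda* = (13.1429)
  f(x*)   = 13.7143

x* = (3, -1.7143), lambda* = (13.1429)


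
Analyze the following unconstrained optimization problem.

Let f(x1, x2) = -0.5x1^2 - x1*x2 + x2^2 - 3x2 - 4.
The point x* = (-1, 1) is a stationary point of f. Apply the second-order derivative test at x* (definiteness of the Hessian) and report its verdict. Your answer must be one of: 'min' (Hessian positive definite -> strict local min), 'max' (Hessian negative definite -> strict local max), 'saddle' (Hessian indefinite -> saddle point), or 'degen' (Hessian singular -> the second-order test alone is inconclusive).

Compute the Hessian H = grad^2 f:
  H = [[-1, -1], [-1, 2]]
Verify stationarity: grad f(x*) = H x* + g = (0, 0).
Eigenvalues of H: -1.3028, 2.3028.
Eigenvalues have mixed signs, so H is indefinite -> x* is a saddle point.

saddle


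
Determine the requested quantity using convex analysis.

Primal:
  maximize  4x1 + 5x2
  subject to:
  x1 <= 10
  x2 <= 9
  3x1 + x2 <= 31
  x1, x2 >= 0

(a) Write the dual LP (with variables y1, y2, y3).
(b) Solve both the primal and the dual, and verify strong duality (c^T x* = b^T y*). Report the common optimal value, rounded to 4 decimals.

The standard primal-dual pair for 'max c^T x s.t. A x <= b, x >= 0' is:
  Dual:  min b^T y  s.t.  A^T y >= c,  y >= 0.

So the dual LP is:
  minimize  10y1 + 9y2 + 31y3
  subject to:
    y1 + 3y3 >= 4
    y2 + y3 >= 5
    y1, y2, y3 >= 0

Solving the primal: x* = (7.3333, 9).
  primal value c^T x* = 74.3333.
Solving the dual: y* = (0, 3.6667, 1.3333).
  dual value b^T y* = 74.3333.
Strong duality: c^T x* = b^T y*. Confirmed.

74.3333


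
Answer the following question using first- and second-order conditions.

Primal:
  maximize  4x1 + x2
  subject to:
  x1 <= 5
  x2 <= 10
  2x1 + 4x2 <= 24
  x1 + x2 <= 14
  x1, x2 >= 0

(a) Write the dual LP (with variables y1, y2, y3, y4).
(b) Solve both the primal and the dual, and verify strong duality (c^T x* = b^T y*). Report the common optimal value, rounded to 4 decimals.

The standard primal-dual pair for 'max c^T x s.t. A x <= b, x >= 0' is:
  Dual:  min b^T y  s.t.  A^T y >= c,  y >= 0.

So the dual LP is:
  minimize  5y1 + 10y2 + 24y3 + 14y4
  subject to:
    y1 + 2y3 + y4 >= 4
    y2 + 4y3 + y4 >= 1
    y1, y2, y3, y4 >= 0

Solving the primal: x* = (5, 3.5).
  primal value c^T x* = 23.5.
Solving the dual: y* = (3.5, 0, 0.25, 0).
  dual value b^T y* = 23.5.
Strong duality: c^T x* = b^T y*. Confirmed.

23.5


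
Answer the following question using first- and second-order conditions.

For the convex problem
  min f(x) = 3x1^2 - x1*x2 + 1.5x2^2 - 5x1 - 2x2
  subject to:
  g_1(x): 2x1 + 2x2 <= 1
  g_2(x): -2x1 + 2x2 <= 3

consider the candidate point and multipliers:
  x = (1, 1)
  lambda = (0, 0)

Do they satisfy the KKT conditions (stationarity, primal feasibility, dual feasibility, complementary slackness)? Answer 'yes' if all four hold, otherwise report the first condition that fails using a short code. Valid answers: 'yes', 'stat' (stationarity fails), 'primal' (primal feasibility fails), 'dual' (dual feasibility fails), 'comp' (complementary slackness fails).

Gradient of f: grad f(x) = Q x + c = (0, 0)
Constraint values g_i(x) = a_i^T x - b_i:
  g_1((1, 1)) = 3
  g_2((1, 1)) = -3
Stationarity residual: grad f(x) + sum_i lambda_i a_i = (0, 0)
  -> stationarity OK
Primal feasibility (all g_i <= 0): FAILS
Dual feasibility (all lambda_i >= 0): OK
Complementary slackness (lambda_i * g_i(x) = 0 for all i): OK

Verdict: the first failing condition is primal_feasibility -> primal.

primal


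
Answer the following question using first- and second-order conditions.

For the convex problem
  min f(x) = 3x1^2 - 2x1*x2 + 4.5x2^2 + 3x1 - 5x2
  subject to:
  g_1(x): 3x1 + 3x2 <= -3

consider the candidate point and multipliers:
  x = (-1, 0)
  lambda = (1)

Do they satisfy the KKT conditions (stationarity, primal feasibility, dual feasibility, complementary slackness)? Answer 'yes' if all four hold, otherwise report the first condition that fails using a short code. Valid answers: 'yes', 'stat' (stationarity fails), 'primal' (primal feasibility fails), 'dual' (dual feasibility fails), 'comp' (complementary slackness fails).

Gradient of f: grad f(x) = Q x + c = (-3, -3)
Constraint values g_i(x) = a_i^T x - b_i:
  g_1((-1, 0)) = 0
Stationarity residual: grad f(x) + sum_i lambda_i a_i = (0, 0)
  -> stationarity OK
Primal feasibility (all g_i <= 0): OK
Dual feasibility (all lambda_i >= 0): OK
Complementary slackness (lambda_i * g_i(x) = 0 for all i): OK

Verdict: yes, KKT holds.

yes


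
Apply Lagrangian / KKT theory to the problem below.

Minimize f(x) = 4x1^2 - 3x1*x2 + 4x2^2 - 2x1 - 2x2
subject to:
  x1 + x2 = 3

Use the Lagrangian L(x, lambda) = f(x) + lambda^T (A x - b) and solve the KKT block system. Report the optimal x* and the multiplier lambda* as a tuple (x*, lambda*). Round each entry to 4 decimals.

Form the Lagrangian:
  L(x, lambda) = (1/2) x^T Q x + c^T x + lambda^T (A x - b)
Stationarity (grad_x L = 0): Q x + c + A^T lambda = 0.
Primal feasibility: A x = b.

This gives the KKT block system:
  [ Q   A^T ] [ x     ]   [-c ]
  [ A    0  ] [ lambda ] = [ b ]

Solving the linear system:
  x*      = (1.5, 1.5)
  lambda* = (-5.5)
  f(x*)   = 5.25

x* = (1.5, 1.5), lambda* = (-5.5)


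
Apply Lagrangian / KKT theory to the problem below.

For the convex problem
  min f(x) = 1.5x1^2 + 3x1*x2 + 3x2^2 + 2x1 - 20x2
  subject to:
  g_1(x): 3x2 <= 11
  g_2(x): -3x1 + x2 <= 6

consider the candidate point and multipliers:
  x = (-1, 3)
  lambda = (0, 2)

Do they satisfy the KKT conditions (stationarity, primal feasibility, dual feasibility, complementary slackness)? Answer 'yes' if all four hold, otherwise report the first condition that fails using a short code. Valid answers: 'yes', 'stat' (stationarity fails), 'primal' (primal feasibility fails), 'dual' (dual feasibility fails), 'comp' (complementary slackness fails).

Gradient of f: grad f(x) = Q x + c = (8, -5)
Constraint values g_i(x) = a_i^T x - b_i:
  g_1((-1, 3)) = -2
  g_2((-1, 3)) = 0
Stationarity residual: grad f(x) + sum_i lambda_i a_i = (2, -3)
  -> stationarity FAILS
Primal feasibility (all g_i <= 0): OK
Dual feasibility (all lambda_i >= 0): OK
Complementary slackness (lambda_i * g_i(x) = 0 for all i): OK

Verdict: the first failing condition is stationarity -> stat.

stat


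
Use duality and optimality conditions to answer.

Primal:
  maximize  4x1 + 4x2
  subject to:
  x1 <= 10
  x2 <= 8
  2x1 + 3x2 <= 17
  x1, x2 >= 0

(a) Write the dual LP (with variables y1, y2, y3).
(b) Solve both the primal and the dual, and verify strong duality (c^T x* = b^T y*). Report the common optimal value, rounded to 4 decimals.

The standard primal-dual pair for 'max c^T x s.t. A x <= b, x >= 0' is:
  Dual:  min b^T y  s.t.  A^T y >= c,  y >= 0.

So the dual LP is:
  minimize  10y1 + 8y2 + 17y3
  subject to:
    y1 + 2y3 >= 4
    y2 + 3y3 >= 4
    y1, y2, y3 >= 0

Solving the primal: x* = (8.5, 0).
  primal value c^T x* = 34.
Solving the dual: y* = (0, 0, 2).
  dual value b^T y* = 34.
Strong duality: c^T x* = b^T y*. Confirmed.

34


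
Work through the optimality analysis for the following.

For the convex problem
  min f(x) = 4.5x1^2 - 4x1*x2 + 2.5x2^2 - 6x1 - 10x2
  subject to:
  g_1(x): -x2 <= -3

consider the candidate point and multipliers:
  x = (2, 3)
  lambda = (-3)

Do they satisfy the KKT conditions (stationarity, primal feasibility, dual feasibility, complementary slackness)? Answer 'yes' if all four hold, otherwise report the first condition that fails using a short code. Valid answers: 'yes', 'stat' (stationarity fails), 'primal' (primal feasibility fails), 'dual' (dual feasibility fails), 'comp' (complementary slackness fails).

Gradient of f: grad f(x) = Q x + c = (0, -3)
Constraint values g_i(x) = a_i^T x - b_i:
  g_1((2, 3)) = 0
Stationarity residual: grad f(x) + sum_i lambda_i a_i = (0, 0)
  -> stationarity OK
Primal feasibility (all g_i <= 0): OK
Dual feasibility (all lambda_i >= 0): FAILS
Complementary slackness (lambda_i * g_i(x) = 0 for all i): OK

Verdict: the first failing condition is dual_feasibility -> dual.

dual


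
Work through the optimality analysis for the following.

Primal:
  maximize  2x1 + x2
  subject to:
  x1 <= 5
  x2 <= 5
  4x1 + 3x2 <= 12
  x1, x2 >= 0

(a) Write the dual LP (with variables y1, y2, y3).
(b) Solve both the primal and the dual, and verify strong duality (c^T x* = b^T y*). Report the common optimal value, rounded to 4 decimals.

The standard primal-dual pair for 'max c^T x s.t. A x <= b, x >= 0' is:
  Dual:  min b^T y  s.t.  A^T y >= c,  y >= 0.

So the dual LP is:
  minimize  5y1 + 5y2 + 12y3
  subject to:
    y1 + 4y3 >= 2
    y2 + 3y3 >= 1
    y1, y2, y3 >= 0

Solving the primal: x* = (3, 0).
  primal value c^T x* = 6.
Solving the dual: y* = (0, 0, 0.5).
  dual value b^T y* = 6.
Strong duality: c^T x* = b^T y*. Confirmed.

6


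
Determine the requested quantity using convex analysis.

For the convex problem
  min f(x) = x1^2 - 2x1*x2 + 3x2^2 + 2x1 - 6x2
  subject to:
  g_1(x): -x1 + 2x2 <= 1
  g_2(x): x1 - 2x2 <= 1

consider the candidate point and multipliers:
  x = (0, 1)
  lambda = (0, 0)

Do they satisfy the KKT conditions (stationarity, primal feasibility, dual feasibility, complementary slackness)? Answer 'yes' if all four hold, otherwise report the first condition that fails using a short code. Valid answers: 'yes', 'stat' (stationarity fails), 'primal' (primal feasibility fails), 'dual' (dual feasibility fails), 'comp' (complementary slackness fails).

Gradient of f: grad f(x) = Q x + c = (0, 0)
Constraint values g_i(x) = a_i^T x - b_i:
  g_1((0, 1)) = 1
  g_2((0, 1)) = -3
Stationarity residual: grad f(x) + sum_i lambda_i a_i = (0, 0)
  -> stationarity OK
Primal feasibility (all g_i <= 0): FAILS
Dual feasibility (all lambda_i >= 0): OK
Complementary slackness (lambda_i * g_i(x) = 0 for all i): OK

Verdict: the first failing condition is primal_feasibility -> primal.

primal


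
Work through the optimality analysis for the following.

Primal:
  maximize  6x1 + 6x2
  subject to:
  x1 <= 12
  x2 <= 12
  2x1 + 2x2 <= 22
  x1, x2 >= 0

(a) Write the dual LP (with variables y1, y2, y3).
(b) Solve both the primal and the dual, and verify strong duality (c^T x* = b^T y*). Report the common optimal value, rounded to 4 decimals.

The standard primal-dual pair for 'max c^T x s.t. A x <= b, x >= 0' is:
  Dual:  min b^T y  s.t.  A^T y >= c,  y >= 0.

So the dual LP is:
  minimize  12y1 + 12y2 + 22y3
  subject to:
    y1 + 2y3 >= 6
    y2 + 2y3 >= 6
    y1, y2, y3 >= 0

Solving the primal: x* = (11, 0).
  primal value c^T x* = 66.
Solving the dual: y* = (0, 0, 3).
  dual value b^T y* = 66.
Strong duality: c^T x* = b^T y*. Confirmed.

66


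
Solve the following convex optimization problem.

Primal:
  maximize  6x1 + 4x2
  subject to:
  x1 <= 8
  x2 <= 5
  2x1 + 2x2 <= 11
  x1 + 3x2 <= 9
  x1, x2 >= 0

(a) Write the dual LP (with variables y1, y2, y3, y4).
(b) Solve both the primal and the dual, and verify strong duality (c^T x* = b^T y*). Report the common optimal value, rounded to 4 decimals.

The standard primal-dual pair for 'max c^T x s.t. A x <= b, x >= 0' is:
  Dual:  min b^T y  s.t.  A^T y >= c,  y >= 0.

So the dual LP is:
  minimize  8y1 + 5y2 + 11y3 + 9y4
  subject to:
    y1 + 2y3 + y4 >= 6
    y2 + 2y3 + 3y4 >= 4
    y1, y2, y3, y4 >= 0

Solving the primal: x* = (5.5, 0).
  primal value c^T x* = 33.
Solving the dual: y* = (0, 0, 3, 0).
  dual value b^T y* = 33.
Strong duality: c^T x* = b^T y*. Confirmed.

33


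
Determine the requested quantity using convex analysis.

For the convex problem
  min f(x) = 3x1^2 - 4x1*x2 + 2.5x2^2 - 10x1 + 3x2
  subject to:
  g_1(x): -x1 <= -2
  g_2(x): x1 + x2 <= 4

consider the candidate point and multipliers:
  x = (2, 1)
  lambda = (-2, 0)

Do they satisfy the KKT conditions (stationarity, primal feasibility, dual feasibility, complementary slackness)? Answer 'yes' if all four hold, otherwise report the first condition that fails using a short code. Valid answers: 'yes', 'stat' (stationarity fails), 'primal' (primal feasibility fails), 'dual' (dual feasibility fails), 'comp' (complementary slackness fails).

Gradient of f: grad f(x) = Q x + c = (-2, 0)
Constraint values g_i(x) = a_i^T x - b_i:
  g_1((2, 1)) = 0
  g_2((2, 1)) = -1
Stationarity residual: grad f(x) + sum_i lambda_i a_i = (0, 0)
  -> stationarity OK
Primal feasibility (all g_i <= 0): OK
Dual feasibility (all lambda_i >= 0): FAILS
Complementary slackness (lambda_i * g_i(x) = 0 for all i): OK

Verdict: the first failing condition is dual_feasibility -> dual.

dual


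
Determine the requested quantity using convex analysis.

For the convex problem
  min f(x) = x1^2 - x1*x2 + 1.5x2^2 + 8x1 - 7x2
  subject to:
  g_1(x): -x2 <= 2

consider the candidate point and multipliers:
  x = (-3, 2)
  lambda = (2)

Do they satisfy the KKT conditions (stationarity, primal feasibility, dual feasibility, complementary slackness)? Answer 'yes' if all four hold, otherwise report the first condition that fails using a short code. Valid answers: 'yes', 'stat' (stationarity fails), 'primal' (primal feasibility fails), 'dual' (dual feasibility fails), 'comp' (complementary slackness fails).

Gradient of f: grad f(x) = Q x + c = (0, 2)
Constraint values g_i(x) = a_i^T x - b_i:
  g_1((-3, 2)) = -4
Stationarity residual: grad f(x) + sum_i lambda_i a_i = (0, 0)
  -> stationarity OK
Primal feasibility (all g_i <= 0): OK
Dual feasibility (all lambda_i >= 0): OK
Complementary slackness (lambda_i * g_i(x) = 0 for all i): FAILS

Verdict: the first failing condition is complementary_slackness -> comp.

comp


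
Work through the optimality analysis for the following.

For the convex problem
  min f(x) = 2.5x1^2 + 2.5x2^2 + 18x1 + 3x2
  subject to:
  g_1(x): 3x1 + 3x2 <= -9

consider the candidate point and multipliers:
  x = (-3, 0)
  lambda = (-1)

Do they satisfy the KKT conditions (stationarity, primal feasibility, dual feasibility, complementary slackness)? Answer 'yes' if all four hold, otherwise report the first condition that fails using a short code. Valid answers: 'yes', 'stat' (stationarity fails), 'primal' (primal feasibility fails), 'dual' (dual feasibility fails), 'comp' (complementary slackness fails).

Gradient of f: grad f(x) = Q x + c = (3, 3)
Constraint values g_i(x) = a_i^T x - b_i:
  g_1((-3, 0)) = 0
Stationarity residual: grad f(x) + sum_i lambda_i a_i = (0, 0)
  -> stationarity OK
Primal feasibility (all g_i <= 0): OK
Dual feasibility (all lambda_i >= 0): FAILS
Complementary slackness (lambda_i * g_i(x) = 0 for all i): OK

Verdict: the first failing condition is dual_feasibility -> dual.

dual


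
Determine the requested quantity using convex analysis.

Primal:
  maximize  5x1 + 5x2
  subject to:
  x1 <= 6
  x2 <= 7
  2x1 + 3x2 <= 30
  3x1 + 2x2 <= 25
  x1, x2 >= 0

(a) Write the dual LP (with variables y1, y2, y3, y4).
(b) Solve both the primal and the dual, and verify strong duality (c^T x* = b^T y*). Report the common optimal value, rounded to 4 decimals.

The standard primal-dual pair for 'max c^T x s.t. A x <= b, x >= 0' is:
  Dual:  min b^T y  s.t.  A^T y >= c,  y >= 0.

So the dual LP is:
  minimize  6y1 + 7y2 + 30y3 + 25y4
  subject to:
    y1 + 2y3 + 3y4 >= 5
    y2 + 3y3 + 2y4 >= 5
    y1, y2, y3, y4 >= 0

Solving the primal: x* = (3.6667, 7).
  primal value c^T x* = 53.3333.
Solving the dual: y* = (0, 1.6667, 0, 1.6667).
  dual value b^T y* = 53.3333.
Strong duality: c^T x* = b^T y*. Confirmed.

53.3333


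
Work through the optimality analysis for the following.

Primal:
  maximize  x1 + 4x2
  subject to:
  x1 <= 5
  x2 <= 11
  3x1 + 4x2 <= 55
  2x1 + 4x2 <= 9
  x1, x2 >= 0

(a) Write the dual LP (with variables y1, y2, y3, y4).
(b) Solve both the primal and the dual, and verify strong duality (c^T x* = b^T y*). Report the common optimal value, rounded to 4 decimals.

The standard primal-dual pair for 'max c^T x s.t. A x <= b, x >= 0' is:
  Dual:  min b^T y  s.t.  A^T y >= c,  y >= 0.

So the dual LP is:
  minimize  5y1 + 11y2 + 55y3 + 9y4
  subject to:
    y1 + 3y3 + 2y4 >= 1
    y2 + 4y3 + 4y4 >= 4
    y1, y2, y3, y4 >= 0

Solving the primal: x* = (0, 2.25).
  primal value c^T x* = 9.
Solving the dual: y* = (0, 0, 0, 1).
  dual value b^T y* = 9.
Strong duality: c^T x* = b^T y*. Confirmed.

9


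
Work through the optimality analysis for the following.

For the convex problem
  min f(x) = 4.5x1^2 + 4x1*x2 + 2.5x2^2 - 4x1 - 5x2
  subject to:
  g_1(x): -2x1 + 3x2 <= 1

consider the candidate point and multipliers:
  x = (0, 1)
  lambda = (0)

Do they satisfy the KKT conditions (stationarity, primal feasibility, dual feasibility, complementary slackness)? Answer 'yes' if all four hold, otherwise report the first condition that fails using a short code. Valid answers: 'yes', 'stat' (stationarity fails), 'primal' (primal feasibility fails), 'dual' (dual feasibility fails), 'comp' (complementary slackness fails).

Gradient of f: grad f(x) = Q x + c = (0, 0)
Constraint values g_i(x) = a_i^T x - b_i:
  g_1((0, 1)) = 2
Stationarity residual: grad f(x) + sum_i lambda_i a_i = (0, 0)
  -> stationarity OK
Primal feasibility (all g_i <= 0): FAILS
Dual feasibility (all lambda_i >= 0): OK
Complementary slackness (lambda_i * g_i(x) = 0 for all i): OK

Verdict: the first failing condition is primal_feasibility -> primal.

primal


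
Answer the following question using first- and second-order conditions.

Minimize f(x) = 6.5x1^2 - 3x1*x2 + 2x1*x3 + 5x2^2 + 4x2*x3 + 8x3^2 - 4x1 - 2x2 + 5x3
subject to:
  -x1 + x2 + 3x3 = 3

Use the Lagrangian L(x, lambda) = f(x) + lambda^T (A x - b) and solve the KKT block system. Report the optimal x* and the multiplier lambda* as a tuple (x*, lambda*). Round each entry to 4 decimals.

Form the Lagrangian:
  L(x, lambda) = (1/2) x^T Q x + c^T x + lambda^T (A x - b)
Stationarity (grad_x L = 0): Q x + c + A^T lambda = 0.
Primal feasibility: A x = b.

This gives the KKT block system:
  [ Q   A^T ] [ x     ]   [-c ]
  [ A    0  ] [ lambda ] = [ b ]

Solving the linear system:
  x*      = (-0.1925, 0.4619, 0.7819)
  lambda* = (-6.3242)
  f(x*)   = 11.364

x* = (-0.1925, 0.4619, 0.7819), lambda* = (-6.3242)


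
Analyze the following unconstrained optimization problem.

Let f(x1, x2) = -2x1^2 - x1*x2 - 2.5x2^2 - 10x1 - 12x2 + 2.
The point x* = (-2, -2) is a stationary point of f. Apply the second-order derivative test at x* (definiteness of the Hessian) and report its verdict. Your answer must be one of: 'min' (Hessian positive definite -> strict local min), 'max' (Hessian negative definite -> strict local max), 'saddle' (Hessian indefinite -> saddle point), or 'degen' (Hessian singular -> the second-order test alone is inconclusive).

Compute the Hessian H = grad^2 f:
  H = [[-4, -1], [-1, -5]]
Verify stationarity: grad f(x*) = H x* + g = (0, 0).
Eigenvalues of H: -5.618, -3.382.
Both eigenvalues < 0, so H is negative definite -> x* is a strict local max.

max


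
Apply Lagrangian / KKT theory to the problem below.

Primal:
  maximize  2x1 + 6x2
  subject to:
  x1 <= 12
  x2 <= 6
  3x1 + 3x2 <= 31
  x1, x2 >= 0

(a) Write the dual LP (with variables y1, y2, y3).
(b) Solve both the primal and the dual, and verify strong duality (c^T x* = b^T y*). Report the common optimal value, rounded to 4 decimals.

The standard primal-dual pair for 'max c^T x s.t. A x <= b, x >= 0' is:
  Dual:  min b^T y  s.t.  A^T y >= c,  y >= 0.

So the dual LP is:
  minimize  12y1 + 6y2 + 31y3
  subject to:
    y1 + 3y3 >= 2
    y2 + 3y3 >= 6
    y1, y2, y3 >= 0

Solving the primal: x* = (4.3333, 6).
  primal value c^T x* = 44.6667.
Solving the dual: y* = (0, 4, 0.6667).
  dual value b^T y* = 44.6667.
Strong duality: c^T x* = b^T y*. Confirmed.

44.6667


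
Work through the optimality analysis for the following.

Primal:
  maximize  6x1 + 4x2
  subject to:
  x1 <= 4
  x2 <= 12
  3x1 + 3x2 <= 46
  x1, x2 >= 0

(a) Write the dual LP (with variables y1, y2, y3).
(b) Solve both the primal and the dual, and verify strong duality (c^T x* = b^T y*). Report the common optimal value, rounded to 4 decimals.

The standard primal-dual pair for 'max c^T x s.t. A x <= b, x >= 0' is:
  Dual:  min b^T y  s.t.  A^T y >= c,  y >= 0.

So the dual LP is:
  minimize  4y1 + 12y2 + 46y3
  subject to:
    y1 + 3y3 >= 6
    y2 + 3y3 >= 4
    y1, y2, y3 >= 0

Solving the primal: x* = (4, 11.3333).
  primal value c^T x* = 69.3333.
Solving the dual: y* = (2, 0, 1.3333).
  dual value b^T y* = 69.3333.
Strong duality: c^T x* = b^T y*. Confirmed.

69.3333


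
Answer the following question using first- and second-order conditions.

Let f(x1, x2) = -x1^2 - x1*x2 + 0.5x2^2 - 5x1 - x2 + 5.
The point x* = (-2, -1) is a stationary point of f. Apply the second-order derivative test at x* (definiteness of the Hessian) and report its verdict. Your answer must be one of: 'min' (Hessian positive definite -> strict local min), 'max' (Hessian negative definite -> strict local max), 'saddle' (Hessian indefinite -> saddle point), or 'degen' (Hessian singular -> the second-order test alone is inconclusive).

Compute the Hessian H = grad^2 f:
  H = [[-2, -1], [-1, 1]]
Verify stationarity: grad f(x*) = H x* + g = (0, 0).
Eigenvalues of H: -2.3028, 1.3028.
Eigenvalues have mixed signs, so H is indefinite -> x* is a saddle point.

saddle


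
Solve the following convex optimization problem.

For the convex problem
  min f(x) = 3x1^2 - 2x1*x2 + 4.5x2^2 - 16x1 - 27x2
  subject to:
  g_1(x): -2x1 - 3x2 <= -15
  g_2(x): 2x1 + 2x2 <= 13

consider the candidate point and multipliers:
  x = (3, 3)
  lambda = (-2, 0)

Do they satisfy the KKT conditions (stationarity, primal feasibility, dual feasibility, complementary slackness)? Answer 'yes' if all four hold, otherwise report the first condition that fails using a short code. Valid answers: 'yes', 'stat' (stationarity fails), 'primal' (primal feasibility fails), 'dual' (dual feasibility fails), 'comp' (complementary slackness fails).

Gradient of f: grad f(x) = Q x + c = (-4, -6)
Constraint values g_i(x) = a_i^T x - b_i:
  g_1((3, 3)) = 0
  g_2((3, 3)) = -1
Stationarity residual: grad f(x) + sum_i lambda_i a_i = (0, 0)
  -> stationarity OK
Primal feasibility (all g_i <= 0): OK
Dual feasibility (all lambda_i >= 0): FAILS
Complementary slackness (lambda_i * g_i(x) = 0 for all i): OK

Verdict: the first failing condition is dual_feasibility -> dual.

dual


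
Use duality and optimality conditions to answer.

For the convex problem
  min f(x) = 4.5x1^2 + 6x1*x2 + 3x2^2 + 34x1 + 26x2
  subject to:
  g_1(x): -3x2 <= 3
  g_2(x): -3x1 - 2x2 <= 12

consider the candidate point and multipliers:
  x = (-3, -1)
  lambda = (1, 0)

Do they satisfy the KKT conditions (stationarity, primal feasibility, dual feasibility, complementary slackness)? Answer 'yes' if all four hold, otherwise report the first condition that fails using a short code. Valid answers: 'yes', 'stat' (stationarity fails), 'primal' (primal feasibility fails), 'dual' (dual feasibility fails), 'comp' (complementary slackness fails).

Gradient of f: grad f(x) = Q x + c = (1, 2)
Constraint values g_i(x) = a_i^T x - b_i:
  g_1((-3, -1)) = 0
  g_2((-3, -1)) = -1
Stationarity residual: grad f(x) + sum_i lambda_i a_i = (1, -1)
  -> stationarity FAILS
Primal feasibility (all g_i <= 0): OK
Dual feasibility (all lambda_i >= 0): OK
Complementary slackness (lambda_i * g_i(x) = 0 for all i): OK

Verdict: the first failing condition is stationarity -> stat.

stat


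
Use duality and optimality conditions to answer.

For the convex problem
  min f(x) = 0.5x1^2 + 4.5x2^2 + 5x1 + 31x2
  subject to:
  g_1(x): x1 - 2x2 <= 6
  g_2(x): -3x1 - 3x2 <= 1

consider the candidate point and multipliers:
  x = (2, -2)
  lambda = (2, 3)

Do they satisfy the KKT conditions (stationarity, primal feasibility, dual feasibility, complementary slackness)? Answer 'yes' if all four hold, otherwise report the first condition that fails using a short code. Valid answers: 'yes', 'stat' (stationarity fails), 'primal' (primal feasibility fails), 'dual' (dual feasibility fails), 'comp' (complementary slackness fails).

Gradient of f: grad f(x) = Q x + c = (7, 13)
Constraint values g_i(x) = a_i^T x - b_i:
  g_1((2, -2)) = 0
  g_2((2, -2)) = -1
Stationarity residual: grad f(x) + sum_i lambda_i a_i = (0, 0)
  -> stationarity OK
Primal feasibility (all g_i <= 0): OK
Dual feasibility (all lambda_i >= 0): OK
Complementary slackness (lambda_i * g_i(x) = 0 for all i): FAILS

Verdict: the first failing condition is complementary_slackness -> comp.

comp
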